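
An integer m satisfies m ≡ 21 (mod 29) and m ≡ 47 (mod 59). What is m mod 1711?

224

29⁻¹ mod 59: 29×57 ≡ 1 (mod 59), so 29⁻¹ ≡ 57.
m = 21 + 29×((47 − 21)×57 mod 59) = 21 + 29×7 = 224.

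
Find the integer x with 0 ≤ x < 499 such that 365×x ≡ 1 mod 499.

391

Run the extended Euclidean algorithm:
499 = 1×365 + 134
365 = 2×134 + 97
134 = 1×97 + 37
97 = 2×37 + 23
37 = 1×23 + 14
23 = 1×14 + 9
14 = 1×9 + 5
9 = 1×5 + 4
5 = 1×4 + 1
4 = 4×1 + 0
gcd(365, 499) = 1, so the inverse exists.
Back-substitute for 1:
1 = 1×5 − 1×4
  = −1×9 + 2×5
  = 2×14 − 3×9
  = −3×23 + 5×14
  = 5×37 − 8×23
  = −8×97 + 21×37
  = 21×134 − 29×97
  = −29×365 + 79×134
  = 79×499 − 108×365
So 365⁻¹ ≡ −108 ≡ 391 (mod 499).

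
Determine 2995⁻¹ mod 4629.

1153

By the extended Euclidean algorithm:
4629 = 1×2995 + 1634
2995 = 1×1634 + 1361
1634 = 1×1361 + 273
1361 = 4×273 + 269
273 = 1×269 + 4
269 = 67×4 + 1
4 = 4×1 + 0
gcd(2995, 4629) = 1, so the inverse exists.
Back-substitute for 1:
1 = 1×269 − 67×4
  = −67×273 + 68×269
  = 68×1361 − 339×273
  = −339×1634 + 407×1361
  = 407×2995 − 746×1634
  = −746×4629 + 1153×2995
So 2995⁻¹ ≡ 1153 (mod 4629).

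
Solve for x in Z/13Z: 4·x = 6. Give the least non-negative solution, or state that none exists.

gcd(4, 13) = 1, so a unique solution mod 13 exists.
4⁻¹ ≡ 10 (mod 13).
x ≡ 10·6 ≡ 8 (mod 13).

8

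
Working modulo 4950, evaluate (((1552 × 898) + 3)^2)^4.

3301

1552 × 898 = 1393696 ≡ 2746 (mod 4950)
2746 + 3 = 2749
(2749)^2 ≡ 3301 (mod 4950)
(3301)^4 ≡ 3301 (mod 4950)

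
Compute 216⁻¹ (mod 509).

509 = 2·216 + 77
216 = 2·77 + 62
77 = 1·62 + 15
62 = 4·15 + 2
15 = 7·2 + 1
2 = 2·1 + 0
gcd(216, 509) = 1, so the inverse exists.
Back-substitute for 1:
1 = 1·15 − 7·2
  = −7·62 + 29·15
  = 29·77 − 36·62
  = −36·216 + 101·77
  = 101·509 − 238·216
So 216⁻¹ ≡ −238 ≡ 271 (mod 509).

271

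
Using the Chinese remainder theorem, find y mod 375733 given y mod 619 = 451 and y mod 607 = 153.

298190

619⁻¹ mod 607: 619·253 ≡ 1 (mod 607), so 619⁻¹ ≡ 253.
y = 451 + 619·((153 − 451)·253 mod 607) = 451 + 619·481 = 298190.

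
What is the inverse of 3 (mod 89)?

89 = 29×3 + 2
3 = 1×2 + 1
2 = 2×1 + 0
gcd(3, 89) = 1, so the inverse exists.
Back-substitute for 1:
1 = 1×3 − 1×2
  = −1×89 + 30×3
So 3⁻¹ ≡ 30 (mod 89).

30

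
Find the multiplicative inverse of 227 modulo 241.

Apply the Euclidean algorithm and back-substitute:
241 = 1*227 + 14
227 = 16*14 + 3
14 = 4*3 + 2
3 = 1*2 + 1
2 = 2*1 + 0
gcd(227, 241) = 1, so the inverse exists.
Back-substitute for 1:
1 = 1*3 − 1*2
  = −1*14 + 5*3
  = 5*227 − 81*14
  = −81*241 + 86*227
So 227⁻¹ ≡ 86 (mod 241).

86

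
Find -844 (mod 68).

-844 = -13*68 + 40, so -844 ≡ 40 (mod 68).

40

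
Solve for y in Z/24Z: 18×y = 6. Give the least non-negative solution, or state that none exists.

3

gcd(18, 24) = 6, and 6 | 6, so solutions exist.
Divide through by 6: 3×y ≡ 1 mod 4.
3⁻¹ ≡ 3 (mod 4).
y ≡ 3×1 ≡ 3 (mod 4).
The smallest non-negative solution is y = 3.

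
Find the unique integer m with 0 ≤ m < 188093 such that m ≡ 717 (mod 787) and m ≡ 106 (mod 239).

787⁻¹ mod 239: 787*140 ≡ 1 (mod 239), so 787⁻¹ ≡ 140.
m = 717 + 787*((106 − 717)*140 mod 239) = 717 + 787*22 = 18031.

18031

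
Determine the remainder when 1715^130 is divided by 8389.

130 in binary is 10000010, i.e. 130 = 128 + 2.
1715^1 ≡ 1715 (mod 8389)
1715^2 ≡ 1715^2 = 2941225 ≡ 5075 (mod 8389)
1715^4 ≡ 5075^2 = 25755625 ≡ 1395 (mod 8389)
1715^8 ≡ 1395^2 = 1946025 ≡ 8166 (mod 8389)
1715^16 ≡ 8166^2 = 66683556 ≡ 7784 (mod 8389)
1715^32 ≡ 7784^2 = 60590656 ≡ 5298 (mod 8389)
1715^64 ≡ 5298^2 = 28068804 ≡ 7599 (mod 8389)
1715^128 ≡ 7599^2 = 57744801 ≡ 3314 (mod 8389)
1715^130 = 1715^128 · 1715^2 ≡ 3314 · 5075 (mod 8389).
3314 · 5075 = 16818550 ≡ 6994 (mod 8389).

6994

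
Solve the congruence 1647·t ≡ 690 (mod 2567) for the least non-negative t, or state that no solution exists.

gcd(1647, 2567) = 1, so a unique solution mod 2567 exists.
1647⁻¹ ≡ 399 (mod 2567).
t ≡ 399·690 ≡ 641 (mod 2567).

641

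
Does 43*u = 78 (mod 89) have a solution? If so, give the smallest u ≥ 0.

gcd(43, 89) = 1, so a unique solution mod 89 exists.
43⁻¹ ≡ 29 (mod 89).
u ≡ 29*78 ≡ 37 (mod 89).

37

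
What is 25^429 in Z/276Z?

1

25^1 ≡ 25 (mod 276)
25^2 ≡ 25^2 = 625 ≡ 73 (mod 276)
25^4 ≡ 73^2 = 5329 ≡ 85 (mod 276)
25^8 ≡ 85^2 = 7225 ≡ 49 (mod 276)
25^16 ≡ 49^2 = 2401 ≡ 193 (mod 276)
25^32 ≡ 193^2 = 37249 ≡ 265 (mod 276)
25^64 ≡ 265^2 = 70225 ≡ 121 (mod 276)
25^128 ≡ 121^2 = 14641 ≡ 13 (mod 276)
25^256 ≡ 13^2 = 169 (mod 276)
25^429 = 25^256 × 25^128 × 25^32 × 25^8 × 25^4 × 25^1 ≡ 169 × 13 × 265 × 49 × 85 × 25 (mod 276).
Accumulate the product:
169 × 13 = 2197 ≡ 265
265 × 265 = 70225 ≡ 121
121 × 49 = 5929 ≡ 133
133 × 85 = 11305 ≡ 265
265 × 25 = 6625 ≡ 1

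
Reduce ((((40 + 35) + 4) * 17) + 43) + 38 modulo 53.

46

40 + 35 = 75 ≡ 22 (mod 53)
22 + 4 = 26
26 * 17 = 442 ≡ 18 (mod 53)
18 + 43 = 61 ≡ 8 (mod 53)
8 + 38 = 46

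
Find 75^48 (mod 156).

105

By square-and-multiply:
48 in binary is 110000, i.e. 48 = 32 + 16.
75^1 ≡ 75 (mod 156)
75^2 ≡ 75^2 = 5625 ≡ 9 (mod 156)
75^4 ≡ 9^2 = 81 (mod 156)
75^8 ≡ 81^2 = 6561 ≡ 9 (mod 156)
75^16 ≡ 9^2 = 81 (mod 156)
75^32 ≡ 81^2 = 6561 ≡ 9 (mod 156)
75^48 = 75^32 · 75^16 ≡ 9 · 81 (mod 156).
9 · 81 = 729 ≡ 105 (mod 156).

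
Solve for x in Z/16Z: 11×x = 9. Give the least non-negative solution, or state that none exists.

gcd(11, 16) = 1, so a unique solution mod 16 exists.
11⁻¹ ≡ 3 (mod 16).
x ≡ 3×9 ≡ 11 (mod 16).

11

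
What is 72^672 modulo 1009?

1

Using repeated squaring:
672 in binary is 1010100000, i.e. 672 = 512 + 128 + 32.
72^1 ≡ 72 (mod 1009)
72^2 ≡ 72^2 = 5184 ≡ 139 (mod 1009)
72^4 ≡ 139^2 = 19321 ≡ 150 (mod 1009)
72^8 ≡ 150^2 = 22500 ≡ 302 (mod 1009)
72^16 ≡ 302^2 = 91204 ≡ 394 (mod 1009)
72^32 ≡ 394^2 = 155236 ≡ 859 (mod 1009)
72^64 ≡ 859^2 = 737881 ≡ 302 (mod 1009)
72^128 ≡ 302^2 = 91204 ≡ 394 (mod 1009)
72^256 ≡ 394^2 = 155236 ≡ 859 (mod 1009)
72^512 ≡ 859^2 = 737881 ≡ 302 (mod 1009)
72^672 = 72^512 × 72^128 × 72^32 ≡ 302 × 394 × 859 (mod 1009).
Accumulate the product:
302 × 394 = 118988 ≡ 935
935 × 859 = 803165 ≡ 1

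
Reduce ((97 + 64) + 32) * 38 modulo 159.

20

97 + 64 = 161 ≡ 2 (mod 159)
2 + 32 = 34
34 * 38 = 1292 ≡ 20 (mod 159)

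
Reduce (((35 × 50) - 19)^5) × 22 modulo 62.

35 × 50 = 1750 ≡ 14 (mod 62)
14 - 19 = -5 ≡ 57 (mod 62)
(57)^5 ≡ 37 (mod 62)
37 × 22 = 814 ≡ 8 (mod 62)

8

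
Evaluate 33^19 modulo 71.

33^1 ≡ 33 (mod 71)
33^2 ≡ 33^2 = 1089 ≡ 24 (mod 71)
33^4 ≡ 24^2 = 576 ≡ 8 (mod 71)
33^8 ≡ 8^2 = 64 (mod 71)
33^16 ≡ 64^2 = 4096 ≡ 49 (mod 71)
33^19 = 33^16 · 33^2 · 33^1 ≡ 49 · 24 · 33 (mod 71).
Accumulate the product:
49 · 24 = 1176 ≡ 40
40 · 33 = 1320 ≡ 42

42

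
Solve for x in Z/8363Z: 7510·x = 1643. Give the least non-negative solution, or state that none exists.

gcd(7510, 8363) = 1, so a unique solution mod 8363 exists.
7510⁻¹ ≡ 3255 (mod 8363).
x ≡ 3255·1643 ≡ 4008 (mod 8363).

4008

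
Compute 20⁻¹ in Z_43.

28

43 = 2×20 + 3
20 = 6×3 + 2
3 = 1×2 + 1
2 = 2×1 + 0
gcd(20, 43) = 1, so the inverse exists.
Bézout: 1 = 7×43 − 15×20.
So 20⁻¹ ≡ −15 ≡ 28 (mod 43).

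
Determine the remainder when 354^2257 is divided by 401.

399

Using repeated squaring:
354^1 ≡ 354 (mod 401)
354^2 ≡ 354^2 = 125316 ≡ 204 (mod 401)
354^4 ≡ 204^2 = 41616 ≡ 313 (mod 401)
354^8 ≡ 313^2 = 97969 ≡ 125 (mod 401)
354^16 ≡ 125^2 = 15625 ≡ 387 (mod 401)
354^32 ≡ 387^2 = 149769 ≡ 196 (mod 401)
354^64 ≡ 196^2 = 38416 ≡ 321 (mod 401)
354^128 ≡ 321^2 = 103041 ≡ 385 (mod 401)
354^256 ≡ 385^2 = 148225 ≡ 256 (mod 401)
354^512 ≡ 256^2 = 65536 ≡ 173 (mod 401)
354^1024 ≡ 173^2 = 29929 ≡ 255 (mod 401)
354^2048 ≡ 255^2 = 65025 ≡ 63 (mod 401)
354^2257 = 354^2048 * 354^128 * 354^64 * 354^16 * 354^1 ≡ 63 * 385 * 321 * 387 * 354 (mod 401).
Accumulate the product:
63 * 385 = 24255 ≡ 195
195 * 321 = 62595 ≡ 39
39 * 387 = 15093 ≡ 256
256 * 354 = 90624 ≡ 399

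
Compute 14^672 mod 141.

Compute successive squares:
672 in binary is 1010100000, i.e. 672 = 512 + 128 + 32.
14^1 ≡ 14 (mod 141)
14^2 ≡ 14^2 = 196 ≡ 55 (mod 141)
14^4 ≡ 55^2 = 3025 ≡ 64 (mod 141)
14^8 ≡ 64^2 = 4096 ≡ 7 (mod 141)
14^16 ≡ 7^2 = 49 (mod 141)
14^32 ≡ 49^2 = 2401 ≡ 4 (mod 141)
14^64 ≡ 4^2 = 16 (mod 141)
14^128 ≡ 16^2 = 256 ≡ 115 (mod 141)
14^256 ≡ 115^2 = 13225 ≡ 112 (mod 141)
14^512 ≡ 112^2 = 12544 ≡ 136 (mod 141)
14^672 = 14^512 × 14^128 × 14^32 ≡ 136 × 115 × 4 (mod 141).
Accumulate the product:
136 × 115 = 15640 ≡ 130
130 × 4 = 520 ≡ 97

97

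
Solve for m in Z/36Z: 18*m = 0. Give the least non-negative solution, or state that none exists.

gcd(18, 36) = 18, and 18 | 0, so solutions exist.
Divide through by 18: 1*m mod 2 = 0.
1⁻¹ ≡ 1 (mod 2).
m ≡ 1*0 ≡ 0 (mod 2).
The smallest non-negative solution is m = 0.

0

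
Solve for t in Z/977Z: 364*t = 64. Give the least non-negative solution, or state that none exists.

333

gcd(364, 977) = 1, so a unique solution mod 977 exists.
364⁻¹ ≡ 51 (mod 977).
t ≡ 51*64 ≡ 333 (mod 977).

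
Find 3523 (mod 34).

3523 = 103·34 + 21, so 3523 ≡ 21 (mod 34).

21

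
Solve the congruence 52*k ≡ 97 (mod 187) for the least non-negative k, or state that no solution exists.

gcd(52, 187) = 1, so a unique solution mod 187 exists.
52⁻¹ ≡ 18 (mod 187).
k ≡ 18*97 ≡ 63 (mod 187).

63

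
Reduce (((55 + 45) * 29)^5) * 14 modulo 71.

55 + 45 = 100 ≡ 29 (mod 71)
29 * 29 = 841 ≡ 60 (mod 71)
(60)^5 ≡ 48 (mod 71)
48 * 14 = 672 ≡ 33 (mod 71)

33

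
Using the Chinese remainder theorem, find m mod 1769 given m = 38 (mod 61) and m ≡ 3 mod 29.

61⁻¹ mod 29: 61*10 ≡ 1 (mod 29), so 61⁻¹ ≡ 10.
m = 38 + 61*((3 − 38)*10 mod 29) = 38 + 61*27 = 1685.

1685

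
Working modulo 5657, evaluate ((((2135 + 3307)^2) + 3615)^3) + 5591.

5234

2135 + 3307 = 5442
(5442)^2 ≡ 969 (mod 5657)
969 + 3615 = 4584
(4584)^3 ≡ 5300 (mod 5657)
5300 + 5591 = 10891 ≡ 5234 (mod 5657)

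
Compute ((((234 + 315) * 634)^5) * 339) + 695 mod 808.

95

234 + 315 = 549
549 * 634 = 348066 ≡ 626 (mod 808)
(626)^5 ≡ 320 (mod 808)
320 * 339 = 108480 ≡ 208 (mod 808)
208 + 695 = 903 ≡ 95 (mod 808)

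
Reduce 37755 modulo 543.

288

37755 = 69·543 + 288, so 37755 ≡ 288 (mod 543).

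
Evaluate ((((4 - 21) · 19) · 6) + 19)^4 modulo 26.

4 - 21 = -17 ≡ 9 (mod 26)
9 · 19 = 171 ≡ 15 (mod 26)
15 · 6 = 90 ≡ 12 (mod 26)
12 + 19 = 31 ≡ 5 (mod 26)
(5)^4 ≡ 1 (mod 26)

1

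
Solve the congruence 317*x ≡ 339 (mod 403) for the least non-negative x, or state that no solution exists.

gcd(317, 403) = 1, so a unique solution mod 403 exists.
317⁻¹ ≡ 164 (mod 403).
x ≡ 164*339 ≡ 385 (mod 403).

385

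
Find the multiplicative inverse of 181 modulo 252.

252 = 1·181 + 71
181 = 2·71 + 39
71 = 1·39 + 32
39 = 1·32 + 7
32 = 4·7 + 4
7 = 1·4 + 3
4 = 1·3 + 1
3 = 3·1 + 0
gcd(181, 252) = 1, so the inverse exists.
Back-substitute for 1:
1 = 1·4 − 1·3
  = −1·7 + 2·4
  = 2·32 − 9·7
  = −9·39 + 11·32
  = 11·71 − 20·39
  = −20·181 + 51·71
  = 51·252 − 71·181
So 181⁻¹ ≡ −71 ≡ 181 (mod 252).

181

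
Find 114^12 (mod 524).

12 in binary is 1100, i.e. 12 = 8 + 4.
114^1 ≡ 114 (mod 524)
114^2 ≡ 114^2 = 12996 ≡ 420 (mod 524)
114^4 ≡ 420^2 = 176400 ≡ 336 (mod 524)
114^8 ≡ 336^2 = 112896 ≡ 236 (mod 524)
114^12 = 114^8 * 114^4 ≡ 236 * 336 (mod 524).
236 * 336 = 79296 ≡ 172 (mod 524).

172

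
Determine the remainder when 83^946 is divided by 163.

156

946 in binary is 1110110010, i.e. 946 = 512 + 256 + 128 + 32 + 16 + 2.
83^1 ≡ 83 (mod 163)
83^2 ≡ 83^2 = 6889 ≡ 43 (mod 163)
83^4 ≡ 43^2 = 1849 ≡ 56 (mod 163)
83^8 ≡ 56^2 = 3136 ≡ 39 (mod 163)
83^16 ≡ 39^2 = 1521 ≡ 54 (mod 163)
83^32 ≡ 54^2 = 2916 ≡ 145 (mod 163)
83^64 ≡ 145^2 = 21025 ≡ 161 (mod 163)
83^128 ≡ 161^2 = 25921 ≡ 4 (mod 163)
83^256 ≡ 4^2 = 16 (mod 163)
83^512 ≡ 16^2 = 256 ≡ 93 (mod 163)
83^946 = 83^512 × 83^256 × 83^128 × 83^32 × 83^16 × 83^2 ≡ 93 × 16 × 4 × 145 × 54 × 43 (mod 163).
Accumulate the product:
93 × 16 = 1488 ≡ 21
21 × 4 = 84
84 × 145 = 12180 ≡ 118
118 × 54 = 6372 ≡ 15
15 × 43 = 645 ≡ 156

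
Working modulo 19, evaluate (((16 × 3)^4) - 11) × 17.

10

16 × 3 = 48 ≡ 10 (mod 19)
(10)^4 ≡ 6 (mod 19)
6 - 11 = -5 ≡ 14 (mod 19)
14 × 17 = 238 ≡ 10 (mod 19)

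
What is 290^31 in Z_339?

Using repeated squaring:
290^1 ≡ 290 (mod 339)
290^2 ≡ 290^2 = 84100 ≡ 28 (mod 339)
290^4 ≡ 28^2 = 784 ≡ 106 (mod 339)
290^8 ≡ 106^2 = 11236 ≡ 49 (mod 339)
290^16 ≡ 49^2 = 2401 ≡ 28 (mod 339)
290^31 = 290^16 * 290^8 * 290^4 * 290^2 * 290^1 ≡ 28 * 49 * 106 * 28 * 290 (mod 339).
Accumulate the product:
28 * 49 = 1372 ≡ 16
16 * 106 = 1696 ≡ 1
1 * 28 = 28
28 * 290 = 8120 ≡ 323

323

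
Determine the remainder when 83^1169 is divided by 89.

83^1 ≡ 83 (mod 89)
83^2 ≡ 83^2 = 6889 ≡ 36 (mod 89)
83^4 ≡ 36^2 = 1296 ≡ 50 (mod 89)
83^8 ≡ 50^2 = 2500 ≡ 8 (mod 89)
83^16 ≡ 8^2 = 64 (mod 89)
83^32 ≡ 64^2 = 4096 ≡ 2 (mod 89)
83^64 ≡ 2^2 = 4 (mod 89)
83^128 ≡ 4^2 = 16 (mod 89)
83^256 ≡ 16^2 = 256 ≡ 78 (mod 89)
83^512 ≡ 78^2 = 6084 ≡ 32 (mod 89)
83^1024 ≡ 32^2 = 1024 ≡ 45 (mod 89)
83^1169 = 83^1024 × 83^128 × 83^16 × 83^1 ≡ 45 × 16 × 64 × 83 (mod 89).
Accumulate the product:
45 × 16 = 720 ≡ 8
8 × 64 = 512 ≡ 67
67 × 83 = 5561 ≡ 43

43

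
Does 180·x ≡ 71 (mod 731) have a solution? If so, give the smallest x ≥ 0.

240

gcd(180, 731) = 1, so a unique solution mod 731 exists.
180⁻¹ ≡ 199 (mod 731).
x ≡ 199·71 ≡ 240 (mod 731).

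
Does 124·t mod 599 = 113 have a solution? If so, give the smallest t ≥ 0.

gcd(124, 599) = 1, so a unique solution mod 599 exists.
124⁻¹ ≡ 314 (mod 599).
t ≡ 314·113 ≡ 141 (mod 599).

141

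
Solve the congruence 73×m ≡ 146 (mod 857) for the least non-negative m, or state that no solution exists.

2

gcd(73, 857) = 1, so a unique solution mod 857 exists.
73⁻¹ ≡ 587 (mod 857).
m ≡ 587×146 ≡ 2 (mod 857).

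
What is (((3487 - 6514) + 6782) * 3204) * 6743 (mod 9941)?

3487 - 6514 = -3027 ≡ 6914 (mod 9941)
6914 + 6782 = 13696 ≡ 3755 (mod 9941)
3755 * 3204 = 12031020 ≡ 2410 (mod 9941)
2410 * 6743 = 16250630 ≡ 7036 (mod 9941)

7036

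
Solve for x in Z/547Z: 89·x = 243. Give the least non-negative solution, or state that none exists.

gcd(89, 547) = 1, so a unique solution mod 547 exists.
89⁻¹ ≡ 252 (mod 547).
x ≡ 252·243 ≡ 519 (mod 547).

519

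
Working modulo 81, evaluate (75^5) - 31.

50

(75)^5 ≡ 0 (mod 81)
0 - 31 = -31 ≡ 50 (mod 81)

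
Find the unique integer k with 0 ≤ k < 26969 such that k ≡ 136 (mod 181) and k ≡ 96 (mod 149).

181⁻¹ mod 149: 181*14 ≡ 1 (mod 149), so 181⁻¹ ≡ 14.
k = 136 + 181*((96 − 136)*14 mod 149) = 136 + 181*36 = 6652.

6652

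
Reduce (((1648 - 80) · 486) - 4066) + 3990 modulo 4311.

3236

1648 - 80 = 1568
1568 · 486 = 762048 ≡ 3312 (mod 4311)
3312 - 4066 = -754 ≡ 3557 (mod 4311)
3557 + 3990 = 7547 ≡ 3236 (mod 4311)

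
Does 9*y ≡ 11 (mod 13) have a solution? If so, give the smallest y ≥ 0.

gcd(9, 13) = 1, so a unique solution mod 13 exists.
9⁻¹ ≡ 3 (mod 13).
y ≡ 3*11 ≡ 7 (mod 13).

7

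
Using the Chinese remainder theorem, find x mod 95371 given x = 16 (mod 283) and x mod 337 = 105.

18977

283⁻¹ mod 337: 283*156 ≡ 1 (mod 337), so 283⁻¹ ≡ 156.
x = 16 + 283*((105 − 16)*156 mod 337) = 16 + 283*67 = 18977.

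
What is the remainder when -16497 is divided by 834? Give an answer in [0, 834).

183

-16497 = -20*834 + 183, so -16497 ≡ 183 (mod 834).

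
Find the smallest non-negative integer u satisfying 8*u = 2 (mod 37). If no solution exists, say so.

gcd(8, 37) = 1, so a unique solution mod 37 exists.
8⁻¹ ≡ 14 (mod 37).
u ≡ 14*2 ≡ 28 (mod 37).

28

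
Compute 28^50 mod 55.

34

50 in binary is 110010, i.e. 50 = 32 + 16 + 2.
28^1 ≡ 28 (mod 55)
28^2 ≡ 28^2 = 784 ≡ 14 (mod 55)
28^4 ≡ 14^2 = 196 ≡ 31 (mod 55)
28^8 ≡ 31^2 = 961 ≡ 26 (mod 55)
28^16 ≡ 26^2 = 676 ≡ 16 (mod 55)
28^32 ≡ 16^2 = 256 ≡ 36 (mod 55)
28^50 = 28^32 * 28^16 * 28^2 ≡ 36 * 16 * 14 (mod 55).
Accumulate the product:
36 * 16 = 576 ≡ 26
26 * 14 = 364 ≡ 34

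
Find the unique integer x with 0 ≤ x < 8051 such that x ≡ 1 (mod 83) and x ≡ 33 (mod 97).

83⁻¹ mod 97: 83·90 ≡ 1 (mod 97), so 83⁻¹ ≡ 90.
x = 1 + 83·((33 − 1)·90 mod 97) = 1 + 83·67 = 5562.

5562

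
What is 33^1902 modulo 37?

Using repeated squaring:
33^1 ≡ 33 (mod 37)
33^2 ≡ 33^2 = 1089 ≡ 16 (mod 37)
33^4 ≡ 16^2 = 256 ≡ 34 (mod 37)
33^8 ≡ 34^2 = 1156 ≡ 9 (mod 37)
33^16 ≡ 9^2 = 81 ≡ 7 (mod 37)
33^32 ≡ 7^2 = 49 ≡ 12 (mod 37)
33^64 ≡ 12^2 = 144 ≡ 33 (mod 37)
33^128 ≡ 33^2 = 1089 ≡ 16 (mod 37)
33^256 ≡ 16^2 = 256 ≡ 34 (mod 37)
33^512 ≡ 34^2 = 1156 ≡ 9 (mod 37)
33^1024 ≡ 9^2 = 81 ≡ 7 (mod 37)
33^1902 = 33^1024 · 33^512 · 33^256 · 33^64 · 33^32 · 33^8 · 33^4 · 33^2 ≡ 7 · 9 · 34 · 33 · 12 · 9 · 34 · 16 (mod 37).
Accumulate the product:
7 · 9 = 63 ≡ 26
26 · 34 = 884 ≡ 33
33 · 33 = 1089 ≡ 16
16 · 12 = 192 ≡ 7
7 · 9 = 63 ≡ 26
26 · 34 = 884 ≡ 33
33 · 16 = 528 ≡ 10

10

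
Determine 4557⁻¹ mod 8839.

225

8839 = 1×4557 + 4282
4557 = 1×4282 + 275
4282 = 15×275 + 157
275 = 1×157 + 118
157 = 1×118 + 39
118 = 3×39 + 1
39 = 39×1 + 0
gcd(4557, 8839) = 1, so the inverse exists.
Bézout: 1 = −116×8839 + 225×4557.
So 4557⁻¹ ≡ 225 (mod 8839).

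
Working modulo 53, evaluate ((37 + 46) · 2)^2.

49

37 + 46 = 83 ≡ 30 (mod 53)
30 · 2 = 60 ≡ 7 (mod 53)
(7)^2 ≡ 49 (mod 53)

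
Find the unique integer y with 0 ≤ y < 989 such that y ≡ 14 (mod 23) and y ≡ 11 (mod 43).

23⁻¹ mod 43: 23*15 ≡ 1 (mod 43), so 23⁻¹ ≡ 15.
y = 14 + 23*((11 − 14)*15 mod 43) = 14 + 23*41 = 957.

957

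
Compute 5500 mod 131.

5500 = 41·131 + 129, so 5500 ≡ 129 (mod 131).

129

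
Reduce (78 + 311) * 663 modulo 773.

498

78 + 311 = 389
389 * 663 = 257907 ≡ 498 (mod 773)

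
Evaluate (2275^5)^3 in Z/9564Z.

7699

(2275)^5 ≡ 139 (mod 9564)
(139)^3 ≡ 7699 (mod 9564)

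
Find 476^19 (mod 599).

86

By square-and-multiply:
476^1 ≡ 476 (mod 599)
476^2 ≡ 476^2 = 226576 ≡ 154 (mod 599)
476^4 ≡ 154^2 = 23716 ≡ 355 (mod 599)
476^8 ≡ 355^2 = 126025 ≡ 235 (mod 599)
476^16 ≡ 235^2 = 55225 ≡ 117 (mod 599)
476^19 = 476^16 · 476^2 · 476^1 ≡ 117 · 154 · 476 (mod 599).
Accumulate the product:
117 · 154 = 18018 ≡ 48
48 · 476 = 22848 ≡ 86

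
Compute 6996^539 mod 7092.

3744

539 in binary is 1000011011, i.e. 539 = 512 + 16 + 8 + 2 + 1.
6996^1 ≡ 6996 (mod 7092)
6996^2 ≡ 6996^2 = 48944016 ≡ 2124 (mod 7092)
6996^4 ≡ 2124^2 = 4511376 ≡ 864 (mod 7092)
6996^8 ≡ 864^2 = 746496 ≡ 1836 (mod 7092)
6996^16 ≡ 1836^2 = 3370896 ≡ 2196 (mod 7092)
6996^32 ≡ 2196^2 = 4822416 ≡ 6948 (mod 7092)
6996^64 ≡ 6948^2 = 48274704 ≡ 6552 (mod 7092)
6996^128 ≡ 6552^2 = 42928704 ≡ 828 (mod 7092)
6996^256 ≡ 828^2 = 685584 ≡ 4752 (mod 7092)
6996^512 ≡ 4752^2 = 22581504 ≡ 576 (mod 7092)
6996^539 = 6996^512 · 6996^16 · 6996^8 · 6996^2 · 6996^1 ≡ 576 · 2196 · 1836 · 2124 · 6996 (mod 7092).
Accumulate the product:
576 · 2196 = 1264896 ≡ 2520
2520 · 1836 = 4626720 ≡ 2736
2736 · 2124 = 5811264 ≡ 2916
2916 · 6996 = 20400336 ≡ 3744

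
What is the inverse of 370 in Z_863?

Run the extended Euclidean algorithm:
863 = 2*370 + 123
370 = 3*123 + 1
123 = 123*1 + 0
gcd(370, 863) = 1, so the inverse exists.
Back-substitute for 1:
1 = 1*370 − 3*123
  = −3*863 + 7*370
So 370⁻¹ ≡ 7 (mod 863).

7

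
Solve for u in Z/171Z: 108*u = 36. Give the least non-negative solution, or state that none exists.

gcd(108, 171) = 9, and 9 | 36, so solutions exist.
Divide through by 9: 12*u mod 19 = 4.
12⁻¹ ≡ 8 (mod 19).
u ≡ 8*4 ≡ 13 (mod 19).
The smallest non-negative solution is u = 13.

13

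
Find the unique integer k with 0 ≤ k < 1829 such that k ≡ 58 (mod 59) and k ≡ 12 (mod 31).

59⁻¹ mod 31: 59·10 ≡ 1 (mod 31), so 59⁻¹ ≡ 10.
k = 58 + 59·((12 − 58)·10 mod 31) = 58 + 59·5 = 353.

353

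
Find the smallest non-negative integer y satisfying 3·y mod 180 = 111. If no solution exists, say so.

37

gcd(3, 180) = 3, and 3 | 111, so solutions exist.
Divide through by 3: 1·y = 37 (mod 60).
1⁻¹ ≡ 1 (mod 60).
y ≡ 1·37 ≡ 37 (mod 60).
The smallest non-negative solution is y = 37.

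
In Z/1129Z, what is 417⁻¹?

Apply the Euclidean algorithm and back-substitute:
1129 = 2·417 + 295
417 = 1·295 + 122
295 = 2·122 + 51
122 = 2·51 + 20
51 = 2·20 + 11
20 = 1·11 + 9
11 = 1·9 + 2
9 = 4·2 + 1
2 = 2·1 + 0
gcd(417, 1129) = 1, so the inverse exists.
Back-substitute for 1:
1 = 1·9 − 4·2
  = −4·11 + 5·9
  = 5·20 − 9·11
  = −9·51 + 23·20
  = 23·122 − 55·51
  = −55·295 + 133·122
  = 133·417 − 188·295
  = −188·1129 + 509·417
So 417⁻¹ ≡ 509 (mod 1129).

509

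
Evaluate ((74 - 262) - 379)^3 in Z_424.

121

74 - 262 = -188 ≡ 236 (mod 424)
236 - 379 = -143 ≡ 281 (mod 424)
(281)^3 ≡ 121 (mod 424)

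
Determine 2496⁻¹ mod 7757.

7757 = 3·2496 + 269
2496 = 9·269 + 75
269 = 3·75 + 44
75 = 1·44 + 31
44 = 1·31 + 13
31 = 2·13 + 5
13 = 2·5 + 3
5 = 1·3 + 2
3 = 1·2 + 1
2 = 2·1 + 0
gcd(2496, 7757) = 1, so the inverse exists.
Bézout: 1 = 965·7757 − 2999·2496.
So 2496⁻¹ ≡ −2999 ≡ 4758 (mod 7757).

4758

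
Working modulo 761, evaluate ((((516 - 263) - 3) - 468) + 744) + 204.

730

516 - 263 = 253
253 - 3 = 250
250 - 468 = -218 ≡ 543 (mod 761)
543 + 744 = 1287 ≡ 526 (mod 761)
526 + 204 = 730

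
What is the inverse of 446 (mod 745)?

Apply the Euclidean algorithm and back-substitute:
745 = 1*446 + 299
446 = 1*299 + 147
299 = 2*147 + 5
147 = 29*5 + 2
5 = 2*2 + 1
2 = 2*1 + 0
gcd(446, 745) = 1, so the inverse exists.
Bézout: 1 = 179*745 − 299*446.
So 446⁻¹ ≡ −299 ≡ 446 (mod 745).

446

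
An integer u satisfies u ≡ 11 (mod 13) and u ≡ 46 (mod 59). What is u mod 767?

518

13⁻¹ mod 59: 13·50 ≡ 1 (mod 59), so 13⁻¹ ≡ 50.
u = 11 + 13·((46 − 11)·50 mod 59) = 11 + 13·39 = 518.
Check: 518 mod 13 = 11, 518 mod 59 = 46. ✓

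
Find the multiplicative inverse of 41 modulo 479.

222

By the extended Euclidean algorithm:
479 = 11·41 + 28
41 = 1·28 + 13
28 = 2·13 + 2
13 = 6·2 + 1
2 = 2·1 + 0
gcd(41, 479) = 1, so the inverse exists.
Bézout: 1 = −19·479 + 222·41.
So 41⁻¹ ≡ 222 (mod 479).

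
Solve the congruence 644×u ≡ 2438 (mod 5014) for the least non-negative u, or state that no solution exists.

gcd(644, 5014) = 46, and 46 | 2438, so solutions exist.
Divide through by 46: 14×u = 53 (mod 109).
14⁻¹ ≡ 39 (mod 109).
u ≡ 39×53 ≡ 105 (mod 109).
The smallest non-negative solution is u = 105.

105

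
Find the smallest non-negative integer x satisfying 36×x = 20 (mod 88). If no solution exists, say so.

gcd(36, 88) = 4, and 4 | 20, so solutions exist.
Divide through by 4: 9×x ≡ 5 (mod 22).
9⁻¹ ≡ 5 (mod 22).
x ≡ 5×5 ≡ 3 (mod 22).
The smallest non-negative solution is x = 3.

3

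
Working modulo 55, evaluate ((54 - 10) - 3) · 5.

54 - 10 = 44
44 - 3 = 41
41 · 5 = 205 ≡ 40 (mod 55)

40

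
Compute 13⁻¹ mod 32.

32 = 2×13 + 6
13 = 2×6 + 1
6 = 6×1 + 0
gcd(13, 32) = 1, so the inverse exists.
Bézout: 1 = −2×32 + 5×13.
So 13⁻¹ ≡ 5 (mod 32).

5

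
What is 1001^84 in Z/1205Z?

By square-and-multiply:
84 in binary is 1010100, i.e. 84 = 64 + 16 + 4.
1001^1 ≡ 1001 (mod 1205)
1001^2 ≡ 1001^2 = 1002001 ≡ 646 (mod 1205)
1001^4 ≡ 646^2 = 417316 ≡ 386 (mod 1205)
1001^8 ≡ 386^2 = 148996 ≡ 781 (mod 1205)
1001^16 ≡ 781^2 = 609961 ≡ 231 (mod 1205)
1001^32 ≡ 231^2 = 53361 ≡ 341 (mod 1205)
1001^64 ≡ 341^2 = 116281 ≡ 601 (mod 1205)
1001^84 = 1001^64 · 1001^16 · 1001^4 ≡ 601 · 231 · 386 (mod 1205).
Accumulate the product:
601 · 231 = 138831 ≡ 256
256 · 386 = 98816 ≡ 6

6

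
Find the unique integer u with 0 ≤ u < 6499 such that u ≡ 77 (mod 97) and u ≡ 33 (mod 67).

368

97⁻¹ mod 67: 97*38 ≡ 1 (mod 67), so 97⁻¹ ≡ 38.
u = 77 + 97*((33 − 77)*38 mod 67) = 77 + 97*3 = 368.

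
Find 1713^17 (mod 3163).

17 in binary is 10001, i.e. 17 = 16 + 1.
1713^1 ≡ 1713 (mod 3163)
1713^2 ≡ 1713^2 = 2934369 ≡ 2268 (mod 3163)
1713^4 ≡ 2268^2 = 5143824 ≡ 786 (mod 3163)
1713^8 ≡ 786^2 = 617796 ≡ 1011 (mod 3163)
1713^16 ≡ 1011^2 = 1022121 ≡ 472 (mod 3163)
1713^17 = 1713^16 · 1713^1 ≡ 472 · 1713 (mod 3163).
472 · 1713 = 808536 ≡ 1971 (mod 3163).

1971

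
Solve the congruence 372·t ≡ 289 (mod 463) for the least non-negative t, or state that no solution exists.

7

gcd(372, 463) = 1, so a unique solution mod 463 exists.
372⁻¹ ≡ 290 (mod 463).
t ≡ 290·289 ≡ 7 (mod 463).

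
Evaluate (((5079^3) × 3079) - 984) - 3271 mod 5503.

(5079)^3 ≡ 2532 (mod 5503)
2532 × 3079 = 7796028 ≡ 3780 (mod 5503)
3780 - 984 = 2796
2796 - 3271 = -475 ≡ 5028 (mod 5503)

5028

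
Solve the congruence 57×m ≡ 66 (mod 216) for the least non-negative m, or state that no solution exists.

gcd(57, 216) = 3, and 3 | 66, so solutions exist.
Divide through by 3: 19×m = 22 (mod 72).
19⁻¹ ≡ 19 (mod 72).
m ≡ 19×22 ≡ 58 (mod 72).
The smallest non-negative solution is m = 58.

58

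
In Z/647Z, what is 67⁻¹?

647 = 9*67 + 44
67 = 1*44 + 23
44 = 1*23 + 21
23 = 1*21 + 2
21 = 10*2 + 1
2 = 2*1 + 0
gcd(67, 647) = 1, so the inverse exists.
Back-substitute for 1:
1 = 1*21 − 10*2
  = −10*23 + 11*21
  = 11*44 − 21*23
  = −21*67 + 32*44
  = 32*647 − 309*67
So 67⁻¹ ≡ −309 ≡ 338 (mod 647).

338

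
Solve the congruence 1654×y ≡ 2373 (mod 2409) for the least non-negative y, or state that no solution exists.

1806

gcd(1654, 2409) = 1, so a unique solution mod 2409 exists.
1654⁻¹ ≡ 619 (mod 2409).
y ≡ 619×2373 ≡ 1806 (mod 2409).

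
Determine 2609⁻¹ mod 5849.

4060

By the extended Euclidean algorithm:
5849 = 2×2609 + 631
2609 = 4×631 + 85
631 = 7×85 + 36
85 = 2×36 + 13
36 = 2×13 + 10
13 = 1×10 + 3
10 = 3×3 + 1
3 = 3×1 + 0
gcd(2609, 5849) = 1, so the inverse exists.
Back-substitute for 1:
1 = 1×10 − 3×3
  = −3×13 + 4×10
  = 4×36 − 11×13
  = −11×85 + 26×36
  = 26×631 − 193×85
  = −193×2609 + 798×631
  = 798×5849 − 1789×2609
So 2609⁻¹ ≡ −1789 ≡ 4060 (mod 5849).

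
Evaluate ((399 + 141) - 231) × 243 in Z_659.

620

399 + 141 = 540
540 - 231 = 309
309 × 243 = 75087 ≡ 620 (mod 659)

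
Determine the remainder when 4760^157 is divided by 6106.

4156

157 in binary is 10011101, i.e. 157 = 128 + 16 + 8 + 4 + 1.
4760^1 ≡ 4760 (mod 6106)
4760^2 ≡ 4760^2 = 22657600 ≡ 4340 (mod 6106)
4760^4 ≡ 4340^2 = 18835600 ≡ 4696 (mod 6106)
4760^8 ≡ 4696^2 = 22052416 ≡ 3650 (mod 6106)
4760^16 ≡ 3650^2 = 13322500 ≡ 5314 (mod 6106)
4760^32 ≡ 5314^2 = 28238596 ≡ 4452 (mod 6106)
4760^64 ≡ 4452^2 = 19820304 ≡ 228 (mod 6106)
4760^128 ≡ 228^2 = 51984 ≡ 3136 (mod 6106)
4760^157 = 4760^128 × 4760^16 × 4760^8 × 4760^4 × 4760^1 ≡ 3136 × 5314 × 3650 × 4696 × 4760 (mod 6106).
Accumulate the product:
3136 × 5314 = 16664704 ≡ 1430
1430 × 3650 = 5219500 ≡ 4976
4976 × 4696 = 23367296 ≡ 5740
5740 × 4760 = 27322400 ≡ 4156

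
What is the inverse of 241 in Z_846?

337

846 = 3×241 + 123
241 = 1×123 + 118
123 = 1×118 + 5
118 = 23×5 + 3
5 = 1×3 + 2
3 = 1×2 + 1
2 = 2×1 + 0
gcd(241, 846) = 1, so the inverse exists.
Back-substitute for 1:
1 = 1×3 − 1×2
  = −1×5 + 2×3
  = 2×118 − 47×5
  = −47×123 + 49×118
  = 49×241 − 96×123
  = −96×846 + 337×241
So 241⁻¹ ≡ 337 (mod 846).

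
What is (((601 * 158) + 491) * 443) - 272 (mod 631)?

601 * 158 = 94958 ≡ 308 (mod 631)
308 + 491 = 799 ≡ 168 (mod 631)
168 * 443 = 74424 ≡ 597 (mod 631)
597 - 272 = 325

325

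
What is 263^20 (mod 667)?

Compute successive squares:
20 in binary is 10100, i.e. 20 = 16 + 4.
263^1 ≡ 263 (mod 667)
263^2 ≡ 263^2 = 69169 ≡ 468 (mod 667)
263^4 ≡ 468^2 = 219024 ≡ 248 (mod 667)
263^8 ≡ 248^2 = 61504 ≡ 140 (mod 667)
263^16 ≡ 140^2 = 19600 ≡ 257 (mod 667)
263^20 = 263^16 × 263^4 ≡ 257 × 248 (mod 667).
257 × 248 = 63736 ≡ 371 (mod 667).

371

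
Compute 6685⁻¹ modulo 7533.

Apply the Euclidean algorithm and back-substitute:
7533 = 1*6685 + 848
6685 = 7*848 + 749
848 = 1*749 + 99
749 = 7*99 + 56
99 = 1*56 + 43
56 = 1*43 + 13
43 = 3*13 + 4
13 = 3*4 + 1
4 = 4*1 + 0
gcd(6685, 7533) = 1, so the inverse exists.
Back-substitute for 1:
1 = 1*13 − 3*4
  = −3*43 + 10*13
  = 10*56 − 13*43
  = −13*99 + 23*56
  = 23*749 − 174*99
  = −174*848 + 197*749
  = 197*6685 − 1553*848
  = −1553*7533 + 1750*6685
So 6685⁻¹ ≡ 1750 (mod 7533).

1750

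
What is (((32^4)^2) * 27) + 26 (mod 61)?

11

(32)^4 ≡ 47 (mod 61)
(47)^2 ≡ 13 (mod 61)
13 * 27 = 351 ≡ 46 (mod 61)
46 + 26 = 72 ≡ 11 (mod 61)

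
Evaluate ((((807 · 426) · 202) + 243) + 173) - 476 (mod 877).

413

807 · 426 = 343782 ≡ 875 (mod 877)
875 · 202 = 176750 ≡ 473 (mod 877)
473 + 243 = 716
716 + 173 = 889 ≡ 12 (mod 877)
12 - 476 = -464 ≡ 413 (mod 877)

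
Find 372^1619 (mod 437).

1619 in binary is 11001010011, i.e. 1619 = 1024 + 512 + 64 + 16 + 2 + 1.
372^1 ≡ 372 (mod 437)
372^2 ≡ 372^2 = 138384 ≡ 292 (mod 437)
372^4 ≡ 292^2 = 85264 ≡ 49 (mod 437)
372^8 ≡ 49^2 = 2401 ≡ 216 (mod 437)
372^16 ≡ 216^2 = 46656 ≡ 334 (mod 437)
372^32 ≡ 334^2 = 111556 ≡ 121 (mod 437)
372^64 ≡ 121^2 = 14641 ≡ 220 (mod 437)
372^128 ≡ 220^2 = 48400 ≡ 330 (mod 437)
372^256 ≡ 330^2 = 108900 ≡ 87 (mod 437)
372^512 ≡ 87^2 = 7569 ≡ 140 (mod 437)
372^1024 ≡ 140^2 = 19600 ≡ 372 (mod 437)
372^1619 = 372^1024 × 372^512 × 372^64 × 372^16 × 372^2 × 372^1 ≡ 372 × 140 × 220 × 334 × 292 × 372 (mod 437).
Accumulate the product:
372 × 140 = 52080 ≡ 77
77 × 220 = 16940 ≡ 334
334 × 334 = 111556 ≡ 121
121 × 292 = 35332 ≡ 372
372 × 372 = 138384 ≡ 292

292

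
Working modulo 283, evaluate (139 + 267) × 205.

139 + 267 = 406 ≡ 123 (mod 283)
123 × 205 = 25215 ≡ 28 (mod 283)

28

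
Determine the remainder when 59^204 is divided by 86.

59

204 in binary is 11001100, i.e. 204 = 128 + 64 + 8 + 4.
59^1 ≡ 59 (mod 86)
59^2 ≡ 59^2 = 3481 ≡ 41 (mod 86)
59^4 ≡ 41^2 = 1681 ≡ 47 (mod 86)
59^8 ≡ 47^2 = 2209 ≡ 59 (mod 86)
59^16 ≡ 59^2 = 3481 ≡ 41 (mod 86)
59^32 ≡ 41^2 = 1681 ≡ 47 (mod 86)
59^64 ≡ 47^2 = 2209 ≡ 59 (mod 86)
59^128 ≡ 59^2 = 3481 ≡ 41 (mod 86)
59^204 = 59^128 · 59^64 · 59^8 · 59^4 ≡ 41 · 59 · 59 · 47 (mod 86).
Accumulate the product:
41 · 59 = 2419 ≡ 11
11 · 59 = 649 ≡ 47
47 · 47 = 2209 ≡ 59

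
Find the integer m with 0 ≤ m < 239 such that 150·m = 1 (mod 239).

145

Run the extended Euclidean algorithm:
239 = 1×150 + 89
150 = 1×89 + 61
89 = 1×61 + 28
61 = 2×28 + 5
28 = 5×5 + 3
5 = 1×3 + 2
3 = 1×2 + 1
2 = 2×1 + 0
gcd(150, 239) = 1, so the inverse exists.
Back-substitute for 1:
1 = 1×3 − 1×2
  = −1×5 + 2×3
  = 2×28 − 11×5
  = −11×61 + 24×28
  = 24×89 − 35×61
  = −35×150 + 59×89
  = 59×239 − 94×150
So 150⁻¹ ≡ −94 ≡ 145 (mod 239).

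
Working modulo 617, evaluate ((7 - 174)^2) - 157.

584

7 - 174 = -167 ≡ 450 (mod 617)
(450)^2 ≡ 124 (mod 617)
124 - 157 = -33 ≡ 584 (mod 617)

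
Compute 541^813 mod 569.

541^1 ≡ 541 (mod 569)
541^2 ≡ 541^2 = 292681 ≡ 215 (mod 569)
541^4 ≡ 215^2 = 46225 ≡ 136 (mod 569)
541^8 ≡ 136^2 = 18496 ≡ 288 (mod 569)
541^16 ≡ 288^2 = 82944 ≡ 439 (mod 569)
541^32 ≡ 439^2 = 192721 ≡ 399 (mod 569)
541^64 ≡ 399^2 = 159201 ≡ 450 (mod 569)
541^128 ≡ 450^2 = 202500 ≡ 505 (mod 569)
541^256 ≡ 505^2 = 255025 ≡ 113 (mod 569)
541^512 ≡ 113^2 = 12769 ≡ 251 (mod 569)
541^813 = 541^512 * 541^256 * 541^32 * 541^8 * 541^4 * 541^1 ≡ 251 * 113 * 399 * 288 * 136 * 541 (mod 569).
Accumulate the product:
251 * 113 = 28363 ≡ 482
482 * 399 = 192318 ≡ 565
565 * 288 = 162720 ≡ 555
555 * 136 = 75480 ≡ 372
372 * 541 = 201252 ≡ 395

395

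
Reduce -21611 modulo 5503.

401

-21611 = -4×5503 + 401, so -21611 ≡ 401 (mod 5503).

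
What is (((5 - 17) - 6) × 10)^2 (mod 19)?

5

5 - 17 = -12 ≡ 7 (mod 19)
7 - 6 = 1
1 × 10 = 10
(10)^2 ≡ 5 (mod 19)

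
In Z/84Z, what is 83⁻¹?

83

By the extended Euclidean algorithm:
84 = 1*83 + 1
83 = 83*1 + 0
gcd(83, 84) = 1, so the inverse exists.
Back-substitute for 1:
1 = 1*84 − 1*83
So 83⁻¹ ≡ −1 ≡ 83 (mod 84).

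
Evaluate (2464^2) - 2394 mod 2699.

(2464)^2 ≡ 1245 (mod 2699)
1245 - 2394 = -1149 ≡ 1550 (mod 2699)

1550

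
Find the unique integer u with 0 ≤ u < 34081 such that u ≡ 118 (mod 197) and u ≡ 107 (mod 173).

197⁻¹ mod 173: 197*137 ≡ 1 (mod 173), so 197⁻¹ ≡ 137.
u = 118 + 197*((107 − 118)*137 mod 173) = 118 + 197*50 = 9968.
Check: 9968 mod 197 = 118, 9968 mod 173 = 107. ✓

9968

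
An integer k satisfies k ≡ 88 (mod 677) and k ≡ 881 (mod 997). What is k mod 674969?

481435

677⁻¹ mod 997: 677·539 ≡ 1 (mod 997), so 677⁻¹ ≡ 539.
k = 88 + 677·((881 − 88)·539 mod 997) = 88 + 677·711 = 481435.
Check: 481435 mod 677 = 88, 481435 mod 997 = 881. ✓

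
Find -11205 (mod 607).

-11205 = -19×607 + 328, so -11205 ≡ 328 (mod 607).

328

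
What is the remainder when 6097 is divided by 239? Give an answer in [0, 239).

122

6097 = 25·239 + 122, so 6097 ≡ 122 (mod 239).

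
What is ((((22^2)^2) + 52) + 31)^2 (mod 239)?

(22)^2 ≡ 6 (mod 239)
(6)^2 ≡ 36 (mod 239)
36 + 52 = 88
88 + 31 = 119
(119)^2 ≡ 60 (mod 239)

60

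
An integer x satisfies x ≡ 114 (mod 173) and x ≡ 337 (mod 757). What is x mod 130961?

90420

173⁻¹ mod 757: 173*722 ≡ 1 (mod 757), so 173⁻¹ ≡ 722.
x = 114 + 173*((337 − 114)*722 mod 757) = 114 + 173*522 = 90420.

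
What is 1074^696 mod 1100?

576

696 in binary is 1010111000, i.e. 696 = 512 + 128 + 32 + 16 + 8.
1074^1 ≡ 1074 (mod 1100)
1074^2 ≡ 1074^2 = 1153476 ≡ 676 (mod 1100)
1074^4 ≡ 676^2 = 456976 ≡ 476 (mod 1100)
1074^8 ≡ 476^2 = 226576 ≡ 1076 (mod 1100)
1074^16 ≡ 1076^2 = 1157776 ≡ 576 (mod 1100)
1074^32 ≡ 576^2 = 331776 ≡ 676 (mod 1100)
1074^64 ≡ 676^2 = 456976 ≡ 476 (mod 1100)
1074^128 ≡ 476^2 = 226576 ≡ 1076 (mod 1100)
1074^256 ≡ 1076^2 = 1157776 ≡ 576 (mod 1100)
1074^512 ≡ 576^2 = 331776 ≡ 676 (mod 1100)
1074^696 = 1074^512 · 1074^128 · 1074^32 · 1074^16 · 1074^8 ≡ 676 · 1076 · 676 · 576 · 1076 (mod 1100).
Accumulate the product:
676 · 1076 = 727376 ≡ 276
276 · 676 = 186576 ≡ 676
676 · 576 = 389376 ≡ 1076
1076 · 1076 = 1157776 ≡ 576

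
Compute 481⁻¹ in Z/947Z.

884

Apply the Euclidean algorithm and back-substitute:
947 = 1·481 + 466
481 = 1·466 + 15
466 = 31·15 + 1
15 = 15·1 + 0
gcd(481, 947) = 1, so the inverse exists.
Back-substitute for 1:
1 = 1·466 − 31·15
  = −31·481 + 32·466
  = 32·947 − 63·481
So 481⁻¹ ≡ −63 ≡ 884 (mod 947).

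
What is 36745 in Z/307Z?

36745 = 119*307 + 212, so 36745 ≡ 212 (mod 307).

212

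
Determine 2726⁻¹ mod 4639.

Apply the Euclidean algorithm and back-substitute:
4639 = 1·2726 + 1913
2726 = 1·1913 + 813
1913 = 2·813 + 287
813 = 2·287 + 239
287 = 1·239 + 48
239 = 4·48 + 47
48 = 1·47 + 1
47 = 47·1 + 0
gcd(2726, 4639) = 1, so the inverse exists.
Bézout: 1 = 57·4639 − 97·2726.
So 2726⁻¹ ≡ −97 ≡ 4542 (mod 4639).

4542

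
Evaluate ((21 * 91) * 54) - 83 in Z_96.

21 * 91 = 1911 ≡ 87 (mod 96)
87 * 54 = 4698 ≡ 90 (mod 96)
90 - 83 = 7

7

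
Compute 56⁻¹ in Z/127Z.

93

Apply the Euclidean algorithm and back-substitute:
127 = 2×56 + 15
56 = 3×15 + 11
15 = 1×11 + 4
11 = 2×4 + 3
4 = 1×3 + 1
3 = 3×1 + 0
gcd(56, 127) = 1, so the inverse exists.
Bézout: 1 = 15×127 − 34×56.
So 56⁻¹ ≡ −34 ≡ 93 (mod 127).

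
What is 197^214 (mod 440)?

197^1 ≡ 197 (mod 440)
197^2 ≡ 197^2 = 38809 ≡ 89 (mod 440)
197^4 ≡ 89^2 = 7921 ≡ 1 (mod 440)
197^8 ≡ 1^2 = 1 (mod 440)
197^16 ≡ 1^2 = 1 (mod 440)
197^32 ≡ 1^2 = 1 (mod 440)
197^64 ≡ 1^2 = 1 (mod 440)
197^128 ≡ 1^2 = 1 (mod 440)
197^214 = 197^128 * 197^64 * 197^16 * 197^4 * 197^2 ≡ 1 * 1 * 1 * 1 * 89 (mod 440).
Accumulate the product:
1 * 1 = 1
1 * 1 = 1
1 * 1 = 1
1 * 89 = 89

89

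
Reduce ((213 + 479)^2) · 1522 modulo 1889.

27

213 + 479 = 692
(692)^2 ≡ 947 (mod 1889)
947 · 1522 = 1441334 ≡ 27 (mod 1889)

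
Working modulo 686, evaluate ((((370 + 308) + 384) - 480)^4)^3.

260

370 + 308 = 678
678 + 384 = 1062 ≡ 376 (mod 686)
376 - 480 = -104 ≡ 582 (mod 686)
(582)^4 ≡ 218 (mod 686)
(218)^3 ≡ 260 (mod 686)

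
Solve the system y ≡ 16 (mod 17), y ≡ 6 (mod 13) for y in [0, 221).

84

17⁻¹ mod 13: 17*10 ≡ 1 (mod 13), so 17⁻¹ ≡ 10.
y = 16 + 17*((6 − 16)*10 mod 13) = 16 + 17*4 = 84.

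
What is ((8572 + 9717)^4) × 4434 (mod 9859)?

8572 + 9717 = 18289 ≡ 8430 (mod 9859)
(8430)^4 ≡ 9416 (mod 9859)
9416 × 4434 = 41750544 ≡ 7538 (mod 9859)

7538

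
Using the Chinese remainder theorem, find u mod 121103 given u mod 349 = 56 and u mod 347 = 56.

349⁻¹ mod 347: 349·174 ≡ 1 (mod 347), so 349⁻¹ ≡ 174.
u = 56 + 349·((56 − 56)·174 mod 347) = 56 + 349·0 = 56.
Check: 56 mod 349 = 56, 56 mod 347 = 56. ✓

56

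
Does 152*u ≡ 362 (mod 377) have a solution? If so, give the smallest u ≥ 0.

gcd(152, 377) = 1, so a unique solution mod 377 exists.
152⁻¹ ≡ 315 (mod 377).
u ≡ 315*362 ≡ 176 (mod 377).

176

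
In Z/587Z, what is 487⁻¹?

135

Run the extended Euclidean algorithm:
587 = 1×487 + 100
487 = 4×100 + 87
100 = 1×87 + 13
87 = 6×13 + 9
13 = 1×9 + 4
9 = 2×4 + 1
4 = 4×1 + 0
gcd(487, 587) = 1, so the inverse exists.
Back-substitute for 1:
1 = 1×9 − 2×4
  = −2×13 + 3×9
  = 3×87 − 20×13
  = −20×100 + 23×87
  = 23×487 − 112×100
  = −112×587 + 135×487
So 487⁻¹ ≡ 135 (mod 587).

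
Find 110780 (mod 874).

110780 = 126·874 + 656, so 110780 ≡ 656 (mod 874).

656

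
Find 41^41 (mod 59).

41 in binary is 101001, i.e. 41 = 32 + 8 + 1.
41^1 ≡ 41 (mod 59)
41^2 ≡ 41^2 = 1681 ≡ 29 (mod 59)
41^4 ≡ 29^2 = 841 ≡ 15 (mod 59)
41^8 ≡ 15^2 = 225 ≡ 48 (mod 59)
41^16 ≡ 48^2 = 2304 ≡ 3 (mod 59)
41^32 ≡ 3^2 = 9 (mod 59)
41^41 = 41^32 · 41^8 · 41^1 ≡ 9 · 48 · 41 (mod 59).
Accumulate the product:
9 · 48 = 432 ≡ 19
19 · 41 = 779 ≡ 12

12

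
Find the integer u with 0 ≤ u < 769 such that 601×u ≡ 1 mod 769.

444

By the extended Euclidean algorithm:
769 = 1*601 + 168
601 = 3*168 + 97
168 = 1*97 + 71
97 = 1*71 + 26
71 = 2*26 + 19
26 = 1*19 + 7
19 = 2*7 + 5
7 = 1*5 + 2
5 = 2*2 + 1
2 = 2*1 + 0
gcd(601, 769) = 1, so the inverse exists.
Bézout: 1 = 254*769 − 325*601.
So 601⁻¹ ≡ −325 ≡ 444 (mod 769).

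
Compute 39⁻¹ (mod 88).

88 = 2·39 + 10
39 = 3·10 + 9
10 = 1·9 + 1
9 = 9·1 + 0
gcd(39, 88) = 1, so the inverse exists.
Back-substitute for 1:
1 = 1·10 − 1·9
  = −1·39 + 4·10
  = 4·88 − 9·39
So 39⁻¹ ≡ −9 ≡ 79 (mod 88).

79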